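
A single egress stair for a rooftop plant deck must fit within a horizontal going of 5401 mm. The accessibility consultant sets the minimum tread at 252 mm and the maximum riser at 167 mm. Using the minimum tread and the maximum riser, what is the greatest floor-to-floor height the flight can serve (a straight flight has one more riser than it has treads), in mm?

3674 mm

Treads that fit: ⌊5401 / 252⌋ = 21.
Risers = treads + 1 = 22.
Maximum height = 22 × 167 = 3674 mm.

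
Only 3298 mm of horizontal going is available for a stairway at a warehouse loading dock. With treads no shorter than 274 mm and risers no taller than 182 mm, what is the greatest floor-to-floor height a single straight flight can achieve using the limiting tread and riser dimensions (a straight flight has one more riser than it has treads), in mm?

2366 mm

3298 / 274 = 12.04, so 12 treads fit.
Risers = treads + 1 = 13.
Maximum height = 13 × 182 = 2366 mm.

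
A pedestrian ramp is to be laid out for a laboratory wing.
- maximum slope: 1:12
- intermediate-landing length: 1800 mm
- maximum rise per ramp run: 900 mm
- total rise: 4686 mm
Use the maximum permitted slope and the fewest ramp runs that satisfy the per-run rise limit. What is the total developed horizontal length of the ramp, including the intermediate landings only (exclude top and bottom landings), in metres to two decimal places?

65.23 m

At most 900 each: 4686/900 = 5.21, giving 6 ramp runs. That means 5 intermediate landings.
Horizontal run for 4686 mm of rise at 1:12 is 4686 × 12 = 56232 mm.
Intermediate landings: 5 × 1800 = 9000 mm.
Developed length = 56232 + 9000 = 65232 mm.
= 65.23 m.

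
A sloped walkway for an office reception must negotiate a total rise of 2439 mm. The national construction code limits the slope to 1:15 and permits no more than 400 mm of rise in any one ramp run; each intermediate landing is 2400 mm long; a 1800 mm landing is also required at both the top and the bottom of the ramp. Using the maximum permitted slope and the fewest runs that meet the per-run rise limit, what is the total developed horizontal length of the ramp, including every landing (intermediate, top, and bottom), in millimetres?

54585 mm

At most 400 each: 2439/400 = 6.10, giving 7 ramp runs. That means 6 intermediate landings.
Ramp run (horizontal) at 1:15: 2439 × 15 = 36585 mm.
Intermediate landings: 6 × 2400 = 14400 mm.
Top and bottom landings: 2 × 1800 = 3600 mm.
Total = 36585 + 14400 + 3600 = 54585 mm.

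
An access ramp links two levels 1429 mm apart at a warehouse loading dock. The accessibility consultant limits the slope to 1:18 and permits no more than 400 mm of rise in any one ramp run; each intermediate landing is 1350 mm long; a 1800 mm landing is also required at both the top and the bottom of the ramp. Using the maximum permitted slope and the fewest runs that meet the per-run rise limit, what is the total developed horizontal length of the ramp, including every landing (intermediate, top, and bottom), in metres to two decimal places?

⌈1429/400⌉ = 4 ramp runs. That means 3 intermediate landings.
Horizontal run for 1429 mm of rise at 1:18 is 1429 × 18 = 25722 mm.
3 intermediate landings contribute 3 × 1350 = 4050 mm.
Top and bottom landings: 2 × 1800 = 3600 mm.
Total = 25722 + 4050 + 3600 = 33372 mm.
= 33.37 m.

33.37 m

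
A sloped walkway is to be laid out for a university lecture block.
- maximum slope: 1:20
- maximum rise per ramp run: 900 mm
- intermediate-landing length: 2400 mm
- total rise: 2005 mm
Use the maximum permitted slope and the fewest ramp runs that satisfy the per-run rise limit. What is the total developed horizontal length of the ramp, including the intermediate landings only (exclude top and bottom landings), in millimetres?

44900 mm

At most 900 each: 2005/900 = 2.23, giving 3 ramp runs. That means 2 intermediate landings.
Ramp run (horizontal) at 1:20: 2005 × 20 = 40100 mm.
2 intermediate landings contribute 2 × 2400 = 4800 mm.
Developed length = 40100 + 4800 = 44900 mm.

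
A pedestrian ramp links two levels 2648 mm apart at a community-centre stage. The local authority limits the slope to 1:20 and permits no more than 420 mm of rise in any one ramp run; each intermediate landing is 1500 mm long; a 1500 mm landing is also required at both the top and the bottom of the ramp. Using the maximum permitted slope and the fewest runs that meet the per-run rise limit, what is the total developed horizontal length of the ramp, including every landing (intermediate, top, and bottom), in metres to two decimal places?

⌈2648/420⌉ = 7 ramp runs. That means 6 intermediate landings.
Horizontal run for 2648 mm of rise at 1:20 is 2648 × 20 = 52960 mm.
Intermediate landings: 6 × 1500 = 9000 mm.
Top and bottom landings: 2 × 1500 = 3000 mm.
Total = 52960 + 9000 + 3000 = 64960 mm.
= 64.96 m.

64.96 m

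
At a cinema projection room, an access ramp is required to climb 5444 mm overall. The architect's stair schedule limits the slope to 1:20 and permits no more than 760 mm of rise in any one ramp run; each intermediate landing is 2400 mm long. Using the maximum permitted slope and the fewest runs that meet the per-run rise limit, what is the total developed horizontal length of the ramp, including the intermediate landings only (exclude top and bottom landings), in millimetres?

5444 / 760 = 7.163 → round up to 8 ramp runs. That means 7 intermediate landings.
Ramp run (horizontal) at 1:20: 5444 × 20 = 108880 mm.
Intermediate landings: 7 × 2400 = 16800 mm.
Developed length = 108880 + 16800 = 125680 mm.

125680 mm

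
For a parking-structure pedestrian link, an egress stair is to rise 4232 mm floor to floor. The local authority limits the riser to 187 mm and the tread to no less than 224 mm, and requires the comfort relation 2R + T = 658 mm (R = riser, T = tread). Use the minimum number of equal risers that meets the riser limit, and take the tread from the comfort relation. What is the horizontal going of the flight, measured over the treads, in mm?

At most 187 each: 4232/187 = 22.63, giving 23 risers.
R = 4232 ÷ 23 = 184 mm.
T = 658 − 2·184 = 290 mm, which satisfies the 224 mm minimum.
Going = (23 − 1) × 290 = 6380 mm.

6380 mm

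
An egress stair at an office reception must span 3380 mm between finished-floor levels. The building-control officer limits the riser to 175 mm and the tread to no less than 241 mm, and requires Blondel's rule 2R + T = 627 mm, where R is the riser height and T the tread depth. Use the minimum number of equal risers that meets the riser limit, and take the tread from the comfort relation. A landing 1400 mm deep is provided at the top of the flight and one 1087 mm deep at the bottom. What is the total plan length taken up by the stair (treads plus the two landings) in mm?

3380 / 175 = 19.31, so 20 risers are needed.
Each riser is 3380/20 = 169 mm (≤ 175 mm).
From 2R + T = 627: T = 627 − 338 = 289 mm.
Going = (20 − 1) × 289 = 5491 mm.
Enclosure = 5491 + 1400 + 1087 = 7978 mm.

7978 mm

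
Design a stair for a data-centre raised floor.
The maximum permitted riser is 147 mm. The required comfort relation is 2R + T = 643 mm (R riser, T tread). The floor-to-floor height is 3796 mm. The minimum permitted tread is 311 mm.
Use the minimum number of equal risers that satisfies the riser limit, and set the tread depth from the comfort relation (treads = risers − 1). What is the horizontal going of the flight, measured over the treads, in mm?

8775 mm

At most 147 each: 3796/147 = 25.82, giving 26 risers.
Each riser is 3796/26 = 146 mm (≤ 147 mm).
T = 643 − 2·146 = 351 mm, which satisfies the 311 mm minimum.
Treads = 26 − 1 = 25; going = 25 × 351 = 8775 mm.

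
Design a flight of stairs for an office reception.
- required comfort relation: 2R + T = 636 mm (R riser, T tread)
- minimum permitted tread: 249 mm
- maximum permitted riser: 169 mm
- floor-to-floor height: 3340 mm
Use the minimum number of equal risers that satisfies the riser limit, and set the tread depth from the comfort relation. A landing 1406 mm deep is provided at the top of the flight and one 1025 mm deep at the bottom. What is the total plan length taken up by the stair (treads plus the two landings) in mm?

At most 169 each: 3340/169 = 19.76, giving 20 risers.
R = 3340 ÷ 20 = 167 mm.
T = 636 − 2·167 = 302 mm, which satisfies the 249 mm minimum.
Going = (20 − 1) × 302 = 5738 mm.
Add landings: 5738 + 1406 + 1025 = 8169 mm.

8169 mm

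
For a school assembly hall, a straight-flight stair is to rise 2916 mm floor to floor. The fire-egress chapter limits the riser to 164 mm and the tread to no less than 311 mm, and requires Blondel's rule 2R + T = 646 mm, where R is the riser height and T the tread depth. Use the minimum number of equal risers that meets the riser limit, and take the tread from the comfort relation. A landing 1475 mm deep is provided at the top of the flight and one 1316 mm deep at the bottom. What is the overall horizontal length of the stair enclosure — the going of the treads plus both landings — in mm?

8265 mm

2916 / 164 = 17.780 → round up to 18 risers.
R = 2916 ÷ 18 = 162 mm.
Tread T = 646 − 2 × 162 = 322 mm (≥ 311 mm).
Treads = 18 − 1 = 17; going = 17 × 322 = 5474 mm.
Add landings: 5474 + 1475 + 1316 = 8265 mm.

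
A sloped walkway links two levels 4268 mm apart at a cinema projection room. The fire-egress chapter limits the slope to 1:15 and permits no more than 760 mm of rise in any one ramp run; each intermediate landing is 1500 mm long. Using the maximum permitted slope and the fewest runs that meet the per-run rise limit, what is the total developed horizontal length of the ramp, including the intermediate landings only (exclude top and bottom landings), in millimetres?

71520 mm

4268 / 760 = 5.616 → round up to 6 ramp runs. That means 5 intermediate landings.
Horizontal run for 4268 mm of rise at 1:15 is 4268 × 15 = 64020 mm.
Intermediate landings: 5 × 1500 = 7500 mm.
Developed length = 64020 + 7500 = 71520 mm.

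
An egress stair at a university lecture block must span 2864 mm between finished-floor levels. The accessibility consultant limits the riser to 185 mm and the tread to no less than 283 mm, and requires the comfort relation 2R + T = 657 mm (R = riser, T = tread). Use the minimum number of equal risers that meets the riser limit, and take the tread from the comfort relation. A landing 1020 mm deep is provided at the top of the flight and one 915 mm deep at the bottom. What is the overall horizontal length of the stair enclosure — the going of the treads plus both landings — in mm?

6420 mm

2864 / 185 = 15.481 → round up to 16 risers.
R = 2864 ÷ 16 = 179 mm.
From 2R + T = 657: T = 657 − 358 = 299 mm.
Treads = 16 − 1 = 15; going = 15 × 299 = 4485 mm.
Add landings: 4485 + 1020 + 915 = 6420 mm.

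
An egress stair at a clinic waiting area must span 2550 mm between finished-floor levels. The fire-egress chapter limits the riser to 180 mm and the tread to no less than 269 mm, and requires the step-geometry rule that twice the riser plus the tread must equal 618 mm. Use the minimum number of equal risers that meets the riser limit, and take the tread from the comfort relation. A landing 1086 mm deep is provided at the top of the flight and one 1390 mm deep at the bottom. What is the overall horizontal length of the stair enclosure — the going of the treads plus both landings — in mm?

6368 mm

At most 180 each: 2550/180 = 14.17, giving 15 risers.
R = 2550 ÷ 15 = 170 mm.
Tread T = 618 − 2 × 170 = 278 mm (≥ 269 mm).
Treads = 15 − 1 = 14; going = 14 × 278 = 3892 mm.
Add landings: 3892 + 1086 + 1390 = 6368 mm.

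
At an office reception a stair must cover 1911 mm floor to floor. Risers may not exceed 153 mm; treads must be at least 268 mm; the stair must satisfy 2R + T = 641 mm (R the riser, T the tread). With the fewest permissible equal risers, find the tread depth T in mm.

347 mm

⌈1911/153⌉ = 13 risers.
Each riser is 1911/13 = 147 mm (≤ 153 mm).
Tread T = 641 − 2 × 147 = 347 mm (≥ 268 mm).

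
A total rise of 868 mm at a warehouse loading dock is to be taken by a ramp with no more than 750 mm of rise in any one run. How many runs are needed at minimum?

2 runs

868 / 750 = 1.157 → round up to 2 ramp runs.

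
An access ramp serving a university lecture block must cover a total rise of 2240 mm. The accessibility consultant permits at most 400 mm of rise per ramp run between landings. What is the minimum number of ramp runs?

2240 / 400 = 5.60, so 6 ramp runs are needed.

6 runs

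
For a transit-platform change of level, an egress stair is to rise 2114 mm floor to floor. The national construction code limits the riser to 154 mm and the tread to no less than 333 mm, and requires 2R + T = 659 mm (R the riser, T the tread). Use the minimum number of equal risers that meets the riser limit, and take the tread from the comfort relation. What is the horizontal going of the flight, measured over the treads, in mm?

2114 / 154 = 13.727 → round up to 14 risers.
Riser R = 2114 / 14 = 151 mm, within the 154 mm limit.
Tread T = 659 − 2 × 151 = 357 mm (≥ 333 mm).
Going = (14 − 1) × 357 = 4641 mm.

4641 mm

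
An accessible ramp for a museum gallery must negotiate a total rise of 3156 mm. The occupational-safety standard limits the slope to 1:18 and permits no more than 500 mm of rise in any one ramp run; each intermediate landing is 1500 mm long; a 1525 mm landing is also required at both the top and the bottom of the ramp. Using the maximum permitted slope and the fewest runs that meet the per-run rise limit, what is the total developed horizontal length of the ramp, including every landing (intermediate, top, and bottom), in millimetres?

68858 mm

⌈3156/500⌉ = 7 ramp runs. That means 6 intermediate landings.
Ramp run (horizontal) at 1:18: 3156 × 18 = 56808 mm.
6 intermediate landings contribute 6 × 1500 = 9000 mm.
Top and bottom landings: 2 × 1525 = 3050 mm.
Total = 56808 + 9000 + 3050 = 68858 mm.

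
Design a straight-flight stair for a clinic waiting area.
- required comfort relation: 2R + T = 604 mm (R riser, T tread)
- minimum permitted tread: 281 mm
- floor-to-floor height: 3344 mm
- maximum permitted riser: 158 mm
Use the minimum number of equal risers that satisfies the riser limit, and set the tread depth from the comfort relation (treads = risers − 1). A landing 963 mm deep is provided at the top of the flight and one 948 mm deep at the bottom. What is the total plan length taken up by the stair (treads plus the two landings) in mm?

8211 mm

3344 / 158 = 21.165 → round up to 22 risers.
R = 3344 ÷ 22 = 152 mm.
Tread T = 604 − 2 × 152 = 300 mm (≥ 281 mm).
Treads = 22 − 1 = 21; going = 21 × 300 = 6300 mm.
Add landings: 6300 + 963 + 948 = 8211 mm.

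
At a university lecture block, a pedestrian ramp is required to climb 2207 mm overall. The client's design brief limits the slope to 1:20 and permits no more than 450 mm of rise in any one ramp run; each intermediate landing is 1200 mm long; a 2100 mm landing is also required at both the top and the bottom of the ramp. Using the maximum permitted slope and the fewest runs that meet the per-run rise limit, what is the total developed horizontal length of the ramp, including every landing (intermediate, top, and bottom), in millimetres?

At most 450 each: 2207/450 = 4.90, giving 5 ramp runs. That means 4 intermediate landings.
Ramp run (horizontal) at 1:20: 2207 × 20 = 44140 mm.
4 intermediate landings contribute 4 × 1200 = 4800 mm.
Top and bottom landings: 2 × 2100 = 4200 mm.
Total = 44140 + 4800 + 4200 = 53140 mm.

53140 mm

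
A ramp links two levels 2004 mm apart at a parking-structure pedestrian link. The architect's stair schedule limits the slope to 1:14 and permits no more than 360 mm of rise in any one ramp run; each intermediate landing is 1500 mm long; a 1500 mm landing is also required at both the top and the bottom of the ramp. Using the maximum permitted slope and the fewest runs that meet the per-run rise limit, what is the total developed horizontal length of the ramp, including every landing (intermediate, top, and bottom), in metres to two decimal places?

2004 / 360 = 5.567 → round up to 6 ramp runs. That means 5 intermediate landings.
Ramp run (horizontal) at 1:14: 2004 × 14 = 28056 mm.
Intermediate landings: 5 × 1500 = 7500 mm.
Top and bottom landings: 2 × 1500 = 3000 mm.
Total = 28056 + 7500 + 3000 = 38556 mm.
= 38.56 m.

38.56 m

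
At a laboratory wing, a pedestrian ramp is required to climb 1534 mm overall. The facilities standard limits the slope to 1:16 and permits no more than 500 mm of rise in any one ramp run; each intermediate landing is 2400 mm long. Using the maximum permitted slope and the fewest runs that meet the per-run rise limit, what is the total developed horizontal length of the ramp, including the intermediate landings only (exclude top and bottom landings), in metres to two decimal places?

1534 / 500 = 3.068 → round up to 4 ramp runs. That means 3 intermediate landings.
Horizontal run for 1534 mm of rise at 1:16 is 1534 × 16 = 24544 mm.
3 intermediate landings contribute 3 × 2400 = 7200 mm.
Developed length = 24544 + 7200 = 31744 mm.
= 31.74 m.

31.74 m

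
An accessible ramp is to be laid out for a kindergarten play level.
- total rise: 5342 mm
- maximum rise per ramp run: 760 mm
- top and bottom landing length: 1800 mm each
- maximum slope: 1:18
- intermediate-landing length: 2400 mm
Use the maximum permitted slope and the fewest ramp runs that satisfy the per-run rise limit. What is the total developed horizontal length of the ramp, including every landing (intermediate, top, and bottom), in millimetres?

116556 mm

At most 760 each: 5342/760 = 7.03, giving 8 ramp runs. That means 7 intermediate landings.
Horizontal run for 5342 mm of rise at 1:18 is 5342 × 18 = 96156 mm.
7 intermediate landings contribute 7 × 2400 = 16800 mm.
Top and bottom landings: 2 × 1800 = 3600 mm.
Total = 96156 + 16800 + 3600 = 116556 mm.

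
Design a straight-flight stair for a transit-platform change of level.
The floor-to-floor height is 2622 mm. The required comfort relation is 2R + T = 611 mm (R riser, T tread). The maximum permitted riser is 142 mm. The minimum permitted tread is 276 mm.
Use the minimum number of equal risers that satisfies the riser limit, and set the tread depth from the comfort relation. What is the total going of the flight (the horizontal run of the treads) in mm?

⌈2622/142⌉ = 19 risers.
Each riser is 2622/19 = 138 mm (≤ 142 mm).
T = 611 − 2·138 = 335 mm, which satisfies the 276 mm minimum.
Going = (19 − 1) × 335 = 6030 mm.

6030 mm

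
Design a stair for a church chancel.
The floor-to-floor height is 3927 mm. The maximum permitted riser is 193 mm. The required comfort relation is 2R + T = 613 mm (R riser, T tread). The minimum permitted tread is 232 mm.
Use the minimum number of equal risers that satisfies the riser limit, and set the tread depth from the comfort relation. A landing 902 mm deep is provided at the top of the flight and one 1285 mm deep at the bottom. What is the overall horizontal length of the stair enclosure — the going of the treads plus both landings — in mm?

6967 mm

⌈3927/193⌉ = 21 risers.
R = 3927 ÷ 21 = 187 mm.
T = 613 − 2·187 = 239 mm, which satisfies the 232 mm minimum.
21 risers give 20 treads; going = 20 × 239 = 4780 mm.
Enclosure = 4780 + 902 + 1285 = 6967 mm.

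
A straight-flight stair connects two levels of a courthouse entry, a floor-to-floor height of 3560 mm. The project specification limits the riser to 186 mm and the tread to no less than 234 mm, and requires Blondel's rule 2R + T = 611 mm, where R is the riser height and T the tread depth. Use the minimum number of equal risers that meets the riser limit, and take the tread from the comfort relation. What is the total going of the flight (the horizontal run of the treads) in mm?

At most 186 each: 3560/186 = 19.14, giving 20 risers.
R = 3560 ÷ 20 = 178 mm.
Tread T = 611 − 2 × 178 = 255 mm (≥ 234 mm).
Treads = 20 − 1 = 19; going = 19 × 255 = 4845 mm.

4845 mm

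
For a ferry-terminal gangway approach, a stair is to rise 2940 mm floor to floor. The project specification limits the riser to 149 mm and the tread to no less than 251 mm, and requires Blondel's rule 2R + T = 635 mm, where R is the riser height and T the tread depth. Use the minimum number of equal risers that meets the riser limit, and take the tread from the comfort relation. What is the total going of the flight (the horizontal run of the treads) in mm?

⌈2940/149⌉ = 20 risers.
Riser R = 2940 / 20 = 147 mm, within the 149 mm limit.
From 2R + T = 635: T = 635 − 294 = 341 mm.
20 risers give 19 treads; going = 19 × 341 = 6479 mm.

6479 mm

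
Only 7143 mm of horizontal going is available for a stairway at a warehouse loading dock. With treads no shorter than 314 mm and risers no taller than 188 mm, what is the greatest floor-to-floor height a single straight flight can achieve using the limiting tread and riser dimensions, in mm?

7143 / 314 = 22.75, so 22 treads fit.
Risers = treads + 1 = 23.
Maximum height = 23 × 188 = 4324 mm.

4324 mm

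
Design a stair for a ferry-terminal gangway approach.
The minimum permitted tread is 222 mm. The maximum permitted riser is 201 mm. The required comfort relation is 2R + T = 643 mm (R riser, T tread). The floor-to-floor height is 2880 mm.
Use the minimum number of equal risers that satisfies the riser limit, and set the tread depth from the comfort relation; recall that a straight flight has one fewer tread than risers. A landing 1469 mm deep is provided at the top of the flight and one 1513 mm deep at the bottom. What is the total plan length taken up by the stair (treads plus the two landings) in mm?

6608 mm

⌈2880/201⌉ = 15 risers.
Riser R = 2880 / 15 = 192 mm, within the 201 mm limit.
From 2R + T = 643: T = 643 − 384 = 259 mm.
15 risers give 14 treads; going = 14 × 259 = 3626 mm.
Add landings: 3626 + 1469 + 1513 = 6608 mm.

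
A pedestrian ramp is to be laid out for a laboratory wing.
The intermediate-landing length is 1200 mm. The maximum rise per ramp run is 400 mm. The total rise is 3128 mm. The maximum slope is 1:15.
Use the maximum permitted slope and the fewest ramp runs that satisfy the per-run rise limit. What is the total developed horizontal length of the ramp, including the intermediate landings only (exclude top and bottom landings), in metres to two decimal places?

55.32 m

3128 / 400 = 7.820 → round up to 8 ramp runs. That means 7 intermediate landings.
Horizontal run for 3128 mm of rise at 1:15 is 3128 × 15 = 46920 mm.
7 intermediate landings contribute 7 × 1200 = 8400 mm.
Total developed length = 46920 + 8400 = 55320 mm.
= 55.32 m.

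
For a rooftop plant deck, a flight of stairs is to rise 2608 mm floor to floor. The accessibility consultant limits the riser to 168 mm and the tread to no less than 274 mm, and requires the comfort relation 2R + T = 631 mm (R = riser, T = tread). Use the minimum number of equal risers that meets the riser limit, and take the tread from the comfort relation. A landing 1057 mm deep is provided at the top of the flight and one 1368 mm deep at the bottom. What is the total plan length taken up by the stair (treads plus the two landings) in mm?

7000 mm

2608 / 168 = 15.52, so 16 risers are needed.
Each riser is 2608/16 = 163 mm (≤ 168 mm).
Tread T = 631 − 2 × 163 = 305 mm (≥ 274 mm).
16 risers give 15 treads; going = 15 × 305 = 4575 mm.
Add landings: 4575 + 1057 + 1368 = 7000 mm.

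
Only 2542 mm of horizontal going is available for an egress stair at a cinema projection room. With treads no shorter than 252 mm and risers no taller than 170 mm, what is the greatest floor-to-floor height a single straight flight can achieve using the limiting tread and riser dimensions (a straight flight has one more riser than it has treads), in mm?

1870 mm

Treads that fit: ⌊2542 / 252⌋ = 10.
Risers = treads + 1 = 11.
Maximum height = 11 × 170 = 1870 mm.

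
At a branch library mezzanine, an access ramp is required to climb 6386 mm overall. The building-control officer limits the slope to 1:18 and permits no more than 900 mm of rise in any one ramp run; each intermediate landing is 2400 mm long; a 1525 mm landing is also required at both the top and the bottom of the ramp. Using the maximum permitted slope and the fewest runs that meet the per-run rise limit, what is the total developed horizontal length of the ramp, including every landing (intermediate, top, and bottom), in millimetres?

6386 / 900 = 7.096 → round up to 8 ramp runs. That means 7 intermediate landings.
Horizontal run for 6386 mm of rise at 1:18 is 6386 × 18 = 114948 mm.
7 intermediate landings contribute 7 × 2400 = 16800 mm.
Top and bottom landings: 2 × 1525 = 3050 mm.
Total = 114948 + 16800 + 3050 = 134798 mm.

134798 mm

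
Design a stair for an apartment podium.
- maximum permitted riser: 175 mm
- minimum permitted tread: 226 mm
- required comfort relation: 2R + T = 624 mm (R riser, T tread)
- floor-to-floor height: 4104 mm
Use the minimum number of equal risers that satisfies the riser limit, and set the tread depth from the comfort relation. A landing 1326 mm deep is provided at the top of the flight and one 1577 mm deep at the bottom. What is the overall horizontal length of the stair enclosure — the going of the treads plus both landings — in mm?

4104 / 175 = 23.45, so 24 risers are needed.
R = 4104 ÷ 24 = 171 mm.
T = 624 − 2·171 = 282 mm, which satisfies the 226 mm minimum.
Going = (24 − 1) × 282 = 6486 mm.
Enclosure = 6486 + 1326 + 1577 = 9389 mm.

9389 mm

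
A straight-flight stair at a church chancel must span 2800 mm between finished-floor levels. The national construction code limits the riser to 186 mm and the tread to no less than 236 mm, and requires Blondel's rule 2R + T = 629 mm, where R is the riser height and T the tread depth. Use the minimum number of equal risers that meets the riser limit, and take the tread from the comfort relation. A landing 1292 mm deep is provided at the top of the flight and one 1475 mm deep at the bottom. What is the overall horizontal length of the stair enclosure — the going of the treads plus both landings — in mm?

6952 mm

2800 / 186 = 15.05, so 16 risers are needed.
R = 2800 ÷ 16 = 175 mm.
Tread T = 629 − 2 × 175 = 279 mm (≥ 236 mm).
16 risers give 15 treads; going = 15 × 279 = 4185 mm.
Enclosure = 4185 + 1292 + 1475 = 6952 mm.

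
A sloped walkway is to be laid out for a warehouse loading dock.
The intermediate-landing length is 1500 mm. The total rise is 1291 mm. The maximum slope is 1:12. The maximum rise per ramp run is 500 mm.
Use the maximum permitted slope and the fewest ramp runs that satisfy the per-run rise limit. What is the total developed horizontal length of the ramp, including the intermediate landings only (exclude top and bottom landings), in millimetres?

⌈1291/500⌉ = 3 ramp runs. That means 2 intermediate landings.
Horizontal run for 1291 mm of rise at 1:12 is 1291 × 12 = 15492 mm.
2 intermediate landings contribute 2 × 1500 = 3000 mm.
Total developed length = 15492 + 3000 = 18492 mm.

18492 mm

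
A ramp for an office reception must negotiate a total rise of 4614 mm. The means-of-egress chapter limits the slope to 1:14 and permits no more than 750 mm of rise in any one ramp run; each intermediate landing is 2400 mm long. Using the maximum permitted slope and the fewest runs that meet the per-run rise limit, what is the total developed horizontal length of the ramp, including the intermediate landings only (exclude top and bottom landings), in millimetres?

78996 mm

At most 750 each: 4614/750 = 6.15, giving 7 ramp runs. That means 6 intermediate landings.
Horizontal run for 4614 mm of rise at 1:14 is 4614 × 14 = 64596 mm.
Intermediate landings: 6 × 2400 = 14400 mm.
Total developed length = 64596 + 14400 = 78996 mm.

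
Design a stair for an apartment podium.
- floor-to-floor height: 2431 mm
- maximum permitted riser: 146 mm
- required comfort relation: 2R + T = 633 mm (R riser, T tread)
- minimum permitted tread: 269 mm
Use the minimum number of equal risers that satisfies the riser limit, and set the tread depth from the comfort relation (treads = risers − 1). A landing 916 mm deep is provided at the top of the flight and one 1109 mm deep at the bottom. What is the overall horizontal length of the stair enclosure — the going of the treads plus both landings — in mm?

7577 mm

At most 146 each: 2431/146 = 16.65, giving 17 risers.
Riser R = 2431 / 17 = 143 mm, within the 146 mm limit.
Tread T = 633 − 2 × 143 = 347 mm (≥ 269 mm).
17 risers give 16 treads; going = 16 × 347 = 5552 mm.
Enclosure = 5552 + 916 + 1109 = 7577 mm.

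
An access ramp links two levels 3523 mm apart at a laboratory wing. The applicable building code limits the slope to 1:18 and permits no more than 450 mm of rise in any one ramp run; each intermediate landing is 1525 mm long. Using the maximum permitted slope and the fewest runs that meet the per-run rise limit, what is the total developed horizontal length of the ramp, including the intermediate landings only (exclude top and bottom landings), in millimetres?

3523 / 450 = 7.83, so 8 ramp runs are needed. That means 7 intermediate landings.
Ramp run (horizontal) at 1:18: 3523 × 18 = 63414 mm.
Intermediate landings: 7 × 1525 = 10675 mm.
Developed length = 63414 + 10675 = 74089 mm.

74089 mm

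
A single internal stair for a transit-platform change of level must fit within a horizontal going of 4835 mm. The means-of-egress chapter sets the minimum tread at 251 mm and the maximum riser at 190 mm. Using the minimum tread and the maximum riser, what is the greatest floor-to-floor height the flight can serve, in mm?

Treads that fit: ⌊4835 / 251⌋ = 19.
Risers = treads + 1 = 20.
Maximum height = 20 × 190 = 3800 mm.

3800 mm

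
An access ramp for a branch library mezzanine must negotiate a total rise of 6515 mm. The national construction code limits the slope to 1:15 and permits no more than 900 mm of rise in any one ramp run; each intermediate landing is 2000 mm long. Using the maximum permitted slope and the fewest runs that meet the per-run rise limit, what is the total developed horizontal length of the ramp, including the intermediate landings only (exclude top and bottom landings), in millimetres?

111725 mm

6515 / 900 = 7.24, so 8 ramp runs are needed. That means 7 intermediate landings.
Horizontal run for 6515 mm of rise at 1:15 is 6515 × 15 = 97725 mm.
Intermediate landings: 7 × 2000 = 14000 mm.
Developed length = 97725 + 14000 = 111725 mm.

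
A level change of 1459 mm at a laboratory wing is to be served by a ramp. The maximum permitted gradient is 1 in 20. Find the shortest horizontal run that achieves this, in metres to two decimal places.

At 1:20 the run is 20 × 1459 = 29180 mm.
29180 mm = 29.18 m.

29.18 m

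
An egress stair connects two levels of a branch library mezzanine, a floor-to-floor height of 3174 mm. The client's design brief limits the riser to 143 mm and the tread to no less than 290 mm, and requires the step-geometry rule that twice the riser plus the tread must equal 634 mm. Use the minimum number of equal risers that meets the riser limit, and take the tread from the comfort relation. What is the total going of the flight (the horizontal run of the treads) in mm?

7876 mm

3174 / 143 = 22.196 → round up to 23 risers.
Riser R = 3174 / 23 = 138 mm, within the 143 mm limit.
Tread T = 634 − 2 × 138 = 358 mm (≥ 290 mm).
23 risers give 22 treads; going = 22 × 358 = 7876 mm.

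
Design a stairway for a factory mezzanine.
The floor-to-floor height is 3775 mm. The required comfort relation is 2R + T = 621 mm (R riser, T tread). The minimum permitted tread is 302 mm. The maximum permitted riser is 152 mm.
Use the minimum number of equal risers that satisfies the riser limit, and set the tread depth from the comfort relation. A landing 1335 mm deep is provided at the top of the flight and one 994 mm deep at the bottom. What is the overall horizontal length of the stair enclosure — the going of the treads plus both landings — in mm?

9985 mm

3775 / 152 = 24.84, so 25 risers are needed.
R = 3775 ÷ 25 = 151 mm.
T = 621 − 2·151 = 319 mm, which satisfies the 302 mm minimum.
Treads = 25 − 1 = 24; going = 24 × 319 = 7656 mm.
Enclosure = 7656 + 1335 + 994 = 9985 mm.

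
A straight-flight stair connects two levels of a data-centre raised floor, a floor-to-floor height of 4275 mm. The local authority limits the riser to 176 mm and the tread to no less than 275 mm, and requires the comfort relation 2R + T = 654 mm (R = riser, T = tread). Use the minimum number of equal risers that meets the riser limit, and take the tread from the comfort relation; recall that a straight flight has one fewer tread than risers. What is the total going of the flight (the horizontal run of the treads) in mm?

7488 mm

⌈4275/176⌉ = 25 risers.
Riser R = 4275 / 25 = 171 mm, within the 176 mm limit.
Tread T = 654 − 2 × 171 = 312 mm (≥ 275 mm).
Treads = 25 − 1 = 24; going = 24 × 312 = 7488 mm.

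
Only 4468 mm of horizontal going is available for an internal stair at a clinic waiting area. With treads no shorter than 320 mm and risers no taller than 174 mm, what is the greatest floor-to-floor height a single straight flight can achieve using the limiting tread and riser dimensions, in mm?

4468 / 320 = 13.96, so 13 treads fit.
Risers = treads + 1 = 14.
Maximum height = 14 × 174 = 2436 mm.

2436 mm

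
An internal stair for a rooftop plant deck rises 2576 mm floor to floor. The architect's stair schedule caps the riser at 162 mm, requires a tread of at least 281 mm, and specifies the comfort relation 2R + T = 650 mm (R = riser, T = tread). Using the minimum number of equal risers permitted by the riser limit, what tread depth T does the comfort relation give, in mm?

328 mm

2576 / 162 = 15.90, so 16 risers are needed.
R = 2576 ÷ 16 = 161 mm.
Tread T = 650 − 2 × 161 = 328 mm (≥ 281 mm).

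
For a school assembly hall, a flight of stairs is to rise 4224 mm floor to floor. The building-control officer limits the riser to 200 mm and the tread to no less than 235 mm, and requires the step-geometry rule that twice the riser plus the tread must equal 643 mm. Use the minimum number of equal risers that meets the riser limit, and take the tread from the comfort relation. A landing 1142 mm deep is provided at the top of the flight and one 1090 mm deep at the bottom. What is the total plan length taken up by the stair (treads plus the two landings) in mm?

At most 200 each: 4224/200 = 21.12, giving 22 risers.
Riser R = 4224 / 22 = 192 mm, within the 200 mm limit.
Tread T = 643 − 2 × 192 = 259 mm (≥ 235 mm).
Going = (22 − 1) × 259 = 5439 mm.
Add landings: 5439 + 1142 + 1090 = 7671 mm.

7671 mm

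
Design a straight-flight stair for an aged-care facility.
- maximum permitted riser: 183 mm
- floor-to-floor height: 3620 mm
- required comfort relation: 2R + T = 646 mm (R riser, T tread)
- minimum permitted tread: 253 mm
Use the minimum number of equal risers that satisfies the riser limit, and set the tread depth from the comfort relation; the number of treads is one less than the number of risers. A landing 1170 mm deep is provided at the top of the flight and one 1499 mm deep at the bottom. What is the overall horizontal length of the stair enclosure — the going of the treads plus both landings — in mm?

At most 183 each: 3620/183 = 19.78, giving 20 risers.
Riser R = 3620 / 20 = 181 mm, within the 183 mm limit.
Tread T = 646 − 2 × 181 = 284 mm (≥ 253 mm).
Going = (20 − 1) × 284 = 5396 mm.
Enclosure = 5396 + 1170 + 1499 = 8065 mm.

8065 mm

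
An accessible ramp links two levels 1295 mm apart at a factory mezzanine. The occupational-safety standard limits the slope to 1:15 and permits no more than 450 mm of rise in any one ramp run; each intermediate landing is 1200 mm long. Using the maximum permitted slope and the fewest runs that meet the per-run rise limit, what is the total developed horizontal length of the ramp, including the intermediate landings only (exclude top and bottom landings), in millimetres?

21825 mm

1295 / 450 = 2.878 → round up to 3 ramp runs. That means 2 intermediate landings.
Horizontal run for 1295 mm of rise at 1:15 is 1295 × 15 = 19425 mm.
Intermediate landings: 2 × 1200 = 2400 mm.
Total developed length = 19425 + 2400 = 21825 mm.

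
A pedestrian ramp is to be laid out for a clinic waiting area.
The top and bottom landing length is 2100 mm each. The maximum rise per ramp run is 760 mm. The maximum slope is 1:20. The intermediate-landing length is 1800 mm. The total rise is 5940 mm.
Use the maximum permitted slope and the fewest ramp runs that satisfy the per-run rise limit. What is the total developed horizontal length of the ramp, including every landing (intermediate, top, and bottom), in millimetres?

At most 760 each: 5940/760 = 7.82, giving 8 ramp runs. That means 7 intermediate landings.
Horizontal run for 5940 mm of rise at 1:20 is 5940 × 20 = 118800 mm.
Intermediate landings: 7 × 1800 = 12600 mm.
Top and bottom landings: 2 × 2100 = 4200 mm.
Total = 118800 + 12600 + 4200 = 135600 mm.

135600 mm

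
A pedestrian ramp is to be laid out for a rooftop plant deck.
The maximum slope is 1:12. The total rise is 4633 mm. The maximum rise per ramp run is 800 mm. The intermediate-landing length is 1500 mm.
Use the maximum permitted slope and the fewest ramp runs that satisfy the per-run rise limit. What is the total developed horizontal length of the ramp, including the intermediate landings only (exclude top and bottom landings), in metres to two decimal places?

63.10 m

⌈4633/800⌉ = 6 ramp runs. That means 5 intermediate landings.
Ramp run (horizontal) at 1:12: 4633 × 12 = 55596 mm.
5 intermediate landings contribute 5 × 1500 = 7500 mm.
Total developed length = 55596 + 7500 = 63096 mm.
= 63.10 m.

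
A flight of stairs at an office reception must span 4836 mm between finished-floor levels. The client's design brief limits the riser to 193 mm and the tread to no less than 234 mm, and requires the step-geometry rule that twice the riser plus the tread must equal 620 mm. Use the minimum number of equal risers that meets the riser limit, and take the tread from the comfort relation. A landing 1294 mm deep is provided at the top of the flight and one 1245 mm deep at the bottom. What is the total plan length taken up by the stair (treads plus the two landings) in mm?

8739 mm

4836 / 193 = 25.057 → round up to 26 risers.
R = 4836 ÷ 26 = 186 mm.
Tread T = 620 − 2 × 186 = 248 mm (≥ 234 mm).
26 risers give 25 treads; going = 25 × 248 = 6200 mm.
Enclosure = 6200 + 1294 + 1245 = 8739 mm.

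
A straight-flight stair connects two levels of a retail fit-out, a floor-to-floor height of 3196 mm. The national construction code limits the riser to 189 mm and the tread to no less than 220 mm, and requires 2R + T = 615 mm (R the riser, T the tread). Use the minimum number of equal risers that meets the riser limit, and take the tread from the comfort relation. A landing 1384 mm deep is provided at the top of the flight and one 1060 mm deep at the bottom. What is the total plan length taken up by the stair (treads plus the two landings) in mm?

6268 mm

⌈3196/189⌉ = 17 risers.
Riser R = 3196 / 17 = 188 mm, within the 189 mm limit.
Tread T = 615 − 2 × 188 = 239 mm (≥ 220 mm).
Going = (17 − 1) × 239 = 3824 mm.
Enclosure = 3824 + 1384 + 1060 = 6268 mm.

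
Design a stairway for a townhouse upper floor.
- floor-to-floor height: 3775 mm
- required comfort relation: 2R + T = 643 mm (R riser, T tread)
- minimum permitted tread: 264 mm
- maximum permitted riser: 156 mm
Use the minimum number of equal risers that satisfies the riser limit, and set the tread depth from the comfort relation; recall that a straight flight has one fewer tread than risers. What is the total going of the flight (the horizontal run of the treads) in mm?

3775 / 156 = 24.20, so 25 risers are needed.
Each riser is 3775/25 = 151 mm (≤ 156 mm).
Tread T = 643 − 2 × 151 = 341 mm (≥ 264 mm).
Going = (25 − 1) × 341 = 8184 mm.

8184 mm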